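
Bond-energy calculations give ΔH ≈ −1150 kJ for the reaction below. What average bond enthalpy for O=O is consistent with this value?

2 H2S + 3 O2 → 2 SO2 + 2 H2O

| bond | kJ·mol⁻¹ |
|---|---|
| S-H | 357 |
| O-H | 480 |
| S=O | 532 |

D(O=O) ≈ 490 kJ/mol

Let D be the O=O bond energy.
Σ(broken) = 3×D + 4×357 = 1428 + 3D
Σ(formed) = 4×480 + 4×532 = 4048
ΔH = Σ(broken) − Σ(formed) = (1428 + 3D) − (4048) = −2620 + 3D
Setting this equal to −1150 kJ gives 3D = 1470, so D = 490 kJ/mol.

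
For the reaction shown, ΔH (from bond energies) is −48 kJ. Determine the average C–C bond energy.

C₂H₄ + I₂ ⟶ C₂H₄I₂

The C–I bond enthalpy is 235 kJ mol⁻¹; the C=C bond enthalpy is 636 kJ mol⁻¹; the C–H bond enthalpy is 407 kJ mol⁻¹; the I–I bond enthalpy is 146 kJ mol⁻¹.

Let D be the C–C bond energy.
Σ(broken) = 4×407 + 1×636 + 1×146 = 2410
Σ(formed) = 1×D + 4×407 + 2×235 = 2098 + D
ΔH = Σ(broken) − Σ(formed) = (2410) − (2098 + D) = +312 − D
Setting this equal to −48 kJ gives D = 360 kJ/mol.

D(C–C) ≈ 360 kJ/mol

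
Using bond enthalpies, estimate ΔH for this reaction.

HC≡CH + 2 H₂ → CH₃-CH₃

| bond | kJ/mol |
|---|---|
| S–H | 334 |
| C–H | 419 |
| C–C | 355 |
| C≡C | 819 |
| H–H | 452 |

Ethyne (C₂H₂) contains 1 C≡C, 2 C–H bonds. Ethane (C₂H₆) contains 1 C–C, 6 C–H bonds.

Bonds broken (reactants):
  C≡C: 1 × 819 = 819
  C–H: 2 × 419 = 838
  H–H: 2 × 452 = 904
  Σ(broken) = 2561 kJ
Bonds formed (products):
  C–C: 1 × 355 = 355
  C–H: 6 × 419 = 2514
  Σ(formed) = 2869 kJ
ΔH = Σ(broken) − Σ(formed) = 2561 − 2869 = −308 kJ

ΔH ≈ −308 kJ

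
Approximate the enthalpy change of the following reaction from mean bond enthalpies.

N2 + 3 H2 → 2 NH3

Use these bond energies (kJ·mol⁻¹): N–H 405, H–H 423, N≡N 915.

ΔH ≈ −246 kJ

Bonds broken (reactants):
  H–H: 3 × 423 = 1269
  N≡N: 1 × 915 = 915
  Σ(broken) = 2184 kJ
Bonds formed (products):
  N–H: 6 × 405 = 2430
  Σ(formed) = 2430 kJ
ΔH = Σ(broken) − Σ(formed) = 2184 − 2430 = −246 kJ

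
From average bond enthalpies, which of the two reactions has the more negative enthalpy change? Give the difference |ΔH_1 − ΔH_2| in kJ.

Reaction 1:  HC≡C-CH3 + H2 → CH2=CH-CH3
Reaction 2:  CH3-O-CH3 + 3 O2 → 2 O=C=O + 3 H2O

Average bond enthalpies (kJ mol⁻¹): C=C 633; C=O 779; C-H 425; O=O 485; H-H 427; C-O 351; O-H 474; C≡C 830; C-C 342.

Reaction 1:
  Bonds broken (reactants):
    C≡C: 1 × 830 = 830
    C-C: 1 × 342 = 342
    C-H: 4 × 425 = 1700
    H-H: 1 × 427 = 427
    Σ(broken) = 3299 kJ
  Bonds formed (products):
    C-C: 1 × 342 = 342
    C-H: 6 × 425 = 2550
    C=C: 1 × 633 = 633
    Σ(formed) = 3525 kJ
  ΔH_1 = 3299 − 3525 = −226 kJ
Reaction 2:
  Bonds broken (reactants):
    C-H: 6 × 425 = 2550
    C-O: 2 × 351 = 702
    O=O: 3 × 485 = 1455
    Σ(broken) = 4707 kJ
  Bonds formed (products):
    C=O: 4 × 779 = 3116
    O-H: 6 × 474 = 2844
    Σ(formed) = 5960 kJ
  ΔH_2 = 4707 − 5960 = −1253 kJ
ΔH_1 − ΔH_2 = +1027 kJ, so reaction 2 has the more negative ΔH; |ΔH_1 − ΔH_2| = 1027 kJ.

Reaction 2, by 1027 kJ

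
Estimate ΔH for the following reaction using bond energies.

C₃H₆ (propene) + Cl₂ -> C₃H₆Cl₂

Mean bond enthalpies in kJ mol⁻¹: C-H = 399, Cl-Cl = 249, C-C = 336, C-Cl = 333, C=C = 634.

ΔH ≈ −119 kJ

Bonds broken (reactants):
  C-C: 1 × 336 = 336
  C-H: 6 × 399 = 2394
  C=C: 1 × 634 = 634
  Cl-Cl: 1 × 249 = 249
  Σ(broken) = 3613 kJ
Bonds formed (products):
  C-C: 2 × 336 = 672
  C-Cl: 2 × 333 = 666
  C-H: 6 × 399 = 2394
  Σ(formed) = 3732 kJ
ΔH = Σ(broken) − Σ(formed) = 3613 − 3732 = −119 kJ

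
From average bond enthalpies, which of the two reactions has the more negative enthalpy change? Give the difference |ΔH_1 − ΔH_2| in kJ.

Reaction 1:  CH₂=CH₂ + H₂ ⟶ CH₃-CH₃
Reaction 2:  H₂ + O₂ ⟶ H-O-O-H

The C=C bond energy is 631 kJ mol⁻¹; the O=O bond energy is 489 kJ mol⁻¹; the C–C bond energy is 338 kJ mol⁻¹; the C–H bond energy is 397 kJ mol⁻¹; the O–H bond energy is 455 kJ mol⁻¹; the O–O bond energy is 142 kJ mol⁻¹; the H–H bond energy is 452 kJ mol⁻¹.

Reaction 2, by 62 kJ

Reaction 1:
  Bonds broken (reactants):
    C–H: 4 × 397 = 1588
    C=C: 1 × 631 = 631
    H–H: 1 × 452 = 452
    Σ(broken) = 2671 kJ
  Bonds formed (products):
    C–C: 1 × 338 = 338
    C–H: 6 × 397 = 2382
    Σ(formed) = 2720 kJ
  ΔH_1 = 2671 − 2720 = −49 kJ
Reaction 2:
  Bonds broken (reactants):
    H–H: 1 × 452 = 452
    O=O: 1 × 489 = 489
    Σ(broken) = 941 kJ
  Bonds formed (products):
    O–H: 2 × 455 = 910
    O–O: 1 × 142 = 142
    Σ(formed) = 1052 kJ
  ΔH_2 = 941 − 1052 = −111 kJ
ΔH_1 − ΔH_2 = +62 kJ, so reaction 2 has the more negative ΔH; |ΔH_1 − ΔH_2| = 62 kJ.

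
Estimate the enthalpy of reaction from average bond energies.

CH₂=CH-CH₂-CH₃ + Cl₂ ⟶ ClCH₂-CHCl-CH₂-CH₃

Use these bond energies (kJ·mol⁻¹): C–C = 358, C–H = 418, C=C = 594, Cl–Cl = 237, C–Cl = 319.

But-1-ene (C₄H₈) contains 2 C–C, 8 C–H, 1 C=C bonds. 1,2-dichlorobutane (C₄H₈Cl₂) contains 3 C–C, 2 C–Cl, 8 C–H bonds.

Bonds broken (reactants):
  C–C: 2 × 358 = 716
  C–H: 8 × 418 = 3344
  C=C: 1 × 594 = 594
  Cl–Cl: 1 × 237 = 237
  Σ(broken) = 4891 kJ
Bonds formed (products):
  C–C: 3 × 358 = 1074
  C–Cl: 2 × 319 = 638
  C–H: 8 × 418 = 3344
  Σ(formed) = 5056 kJ
ΔH = Σ(broken) − Σ(formed) = 4891 − 5056 = −165 kJ

ΔH ≈ −165 kJ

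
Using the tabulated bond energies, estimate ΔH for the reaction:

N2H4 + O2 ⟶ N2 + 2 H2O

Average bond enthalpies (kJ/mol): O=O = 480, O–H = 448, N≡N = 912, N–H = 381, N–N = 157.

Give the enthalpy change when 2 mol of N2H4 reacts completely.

Bonds broken (reactants):
  N–H: 4 × 381 = 1524
  N–N: 1 × 157 = 157
  O=O: 1 × 480 = 480
  Σ(broken) = 2161 kJ
Bonds formed (products):
  N≡N: 1 × 912 = 912
  O–H: 4 × 448 = 1792
  Σ(formed) = 2704 kJ
ΔH = Σ(broken) − Σ(formed) = 2161 − 2704 = −543 kJ
For 2× the reaction as written: 2 × (−543) = −1086 kJ

ΔH = −1086 kJ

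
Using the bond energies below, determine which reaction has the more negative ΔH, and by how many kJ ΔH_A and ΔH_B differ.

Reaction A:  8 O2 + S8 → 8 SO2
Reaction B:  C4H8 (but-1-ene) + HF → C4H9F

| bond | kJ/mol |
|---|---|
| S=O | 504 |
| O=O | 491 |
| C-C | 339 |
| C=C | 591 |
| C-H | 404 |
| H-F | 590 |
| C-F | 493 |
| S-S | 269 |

Reaction A, by 1929 kJ

Reaction A:
  Bonds broken (reactants):
    O=O: 8 × 491 = 3928
    S-S: 8 × 269 = 2152
    Σ(broken) = 6080 kJ
  Bonds formed (products):
    S=O: 16 × 504 = 8064
    Σ(formed) = 8064 kJ
  ΔH_A = 6080 − 8064 = −1984 kJ
Reaction B:
  Bonds broken (reactants):
    C-C: 2 × 339 = 678
    C-H: 8 × 404 = 3232
    C=C: 1 × 591 = 591
    H-F: 1 × 590 = 590
    Σ(broken) = 5091 kJ
  Bonds formed (products):
    C-C: 3 × 339 = 1017
    C-F: 1 × 493 = 493
    C-H: 9 × 404 = 3636
    Σ(formed) = 5146 kJ
  ΔH_B = 5091 − 5146 = −55 kJ
ΔH_A − ΔH_B = −1929 kJ, so reaction A has the more negative ΔH; |ΔH_A − ΔH_B| = 1929 kJ.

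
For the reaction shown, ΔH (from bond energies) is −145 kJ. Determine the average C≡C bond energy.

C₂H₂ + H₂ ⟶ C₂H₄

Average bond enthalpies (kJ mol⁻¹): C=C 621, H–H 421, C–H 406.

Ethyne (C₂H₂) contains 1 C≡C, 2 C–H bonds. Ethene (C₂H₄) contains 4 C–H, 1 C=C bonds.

Let D be the C≡C bond energy.
Σ(broken) = 1×D + 2×406 + 1×421 = 1233 + D
Σ(formed) = 4×406 + 1×621 = 2245
ΔH = Σ(broken) − Σ(formed) = (1233 + D) − (2245) = −1012 + D
Setting this equal to −145 kJ gives D = 867 kJ/mol.

D(C≡C) ≈ 867 kJ/mol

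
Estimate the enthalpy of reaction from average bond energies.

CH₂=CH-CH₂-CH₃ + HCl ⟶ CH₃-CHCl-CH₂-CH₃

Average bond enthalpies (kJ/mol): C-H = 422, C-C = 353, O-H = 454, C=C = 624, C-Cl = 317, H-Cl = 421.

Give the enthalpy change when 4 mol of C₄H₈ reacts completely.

ΔH = −188 kJ

Bonds broken (reactants):
  C-C: 2 × 353 = 706
  C-H: 8 × 422 = 3376
  C=C: 1 × 624 = 624
  H-Cl: 1 × 421 = 421
  Σ(broken) = 5127 kJ
Bonds formed (products):
  C-C: 3 × 353 = 1059
  C-Cl: 1 × 317 = 317
  C-H: 9 × 422 = 3798
  Σ(formed) = 5174 kJ
ΔH = Σ(broken) − Σ(formed) = 5127 − 5174 = −47 kJ
For 4× the reaction as written: 4 × (−47) = −188 kJ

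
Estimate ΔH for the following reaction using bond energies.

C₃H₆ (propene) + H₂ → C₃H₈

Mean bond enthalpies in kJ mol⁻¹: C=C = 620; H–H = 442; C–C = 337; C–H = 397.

ΔH ≈ −69 kJ

Bonds broken (reactants):
  C–C: 1 × 337 = 337
  C–H: 6 × 397 = 2382
  C=C: 1 × 620 = 620
  H–H: 1 × 442 = 442
  Σ(broken) = 3781 kJ
Bonds formed (products):
  C–C: 2 × 337 = 674
  C–H: 8 × 397 = 3176
  Σ(formed) = 3850 kJ
ΔH = Σ(broken) − Σ(formed) = 3781 − 3850 = −69 kJ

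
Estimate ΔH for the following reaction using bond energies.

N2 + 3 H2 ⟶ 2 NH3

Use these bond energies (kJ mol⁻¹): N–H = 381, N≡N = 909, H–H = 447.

Bonds broken (reactants):
  H–H: 3 × 447 = 1341
  N≡N: 1 × 909 = 909
  Σ(broken) = 2250 kJ
Bonds formed (products):
  N–H: 6 × 381 = 2286
  Σ(formed) = 2286 kJ
ΔH = Σ(broken) − Σ(formed) = 2250 − 2286 = −36 kJ

ΔH ≈ −36 kJ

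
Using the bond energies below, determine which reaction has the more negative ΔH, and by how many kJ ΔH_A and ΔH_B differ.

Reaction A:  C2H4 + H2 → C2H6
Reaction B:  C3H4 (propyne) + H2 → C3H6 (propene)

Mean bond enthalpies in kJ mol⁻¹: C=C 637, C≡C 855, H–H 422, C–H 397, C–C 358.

Reaction B, by 61 kJ

Reaction A:
  Bonds broken (reactants):
    C–H: 4 × 397 = 1588
    C=C: 1 × 637 = 637
    H–H: 1 × 422 = 422
    Σ(broken) = 2647 kJ
  Bonds formed (products):
    C–C: 1 × 358 = 358
    C–H: 6 × 397 = 2382
    Σ(formed) = 2740 kJ
  ΔH_A = 2647 − 2740 = −93 kJ
Reaction B:
  Bonds broken (reactants):
    C≡C: 1 × 855 = 855
    C–C: 1 × 358 = 358
    C–H: 4 × 397 = 1588
    H–H: 1 × 422 = 422
    Σ(broken) = 3223 kJ
  Bonds formed (products):
    C–C: 1 × 358 = 358
    C–H: 6 × 397 = 2382
    C=C: 1 × 637 = 637
    Σ(formed) = 3377 kJ
  ΔH_B = 3223 − 3377 = −154 kJ
ΔH_A − ΔH_B = +61 kJ, so reaction B has the more negative ΔH; |ΔH_A − ΔH_B| = 61 kJ.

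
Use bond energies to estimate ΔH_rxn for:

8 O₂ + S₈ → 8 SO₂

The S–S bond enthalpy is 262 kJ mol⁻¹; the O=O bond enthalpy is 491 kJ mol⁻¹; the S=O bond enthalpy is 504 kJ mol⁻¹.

ΔH ≈ −2040 kJ

Bonds broken (reactants):
  O=O: 8 × 491 = 3928
  S–S: 8 × 262 = 2096
  Σ(broken) = 6024 kJ
Bonds formed (products):
  S=O: 16 × 504 = 8064
  Σ(formed) = 8064 kJ
ΔH = Σ(broken) − Σ(formed) = 6024 − 8064 = −2040 kJ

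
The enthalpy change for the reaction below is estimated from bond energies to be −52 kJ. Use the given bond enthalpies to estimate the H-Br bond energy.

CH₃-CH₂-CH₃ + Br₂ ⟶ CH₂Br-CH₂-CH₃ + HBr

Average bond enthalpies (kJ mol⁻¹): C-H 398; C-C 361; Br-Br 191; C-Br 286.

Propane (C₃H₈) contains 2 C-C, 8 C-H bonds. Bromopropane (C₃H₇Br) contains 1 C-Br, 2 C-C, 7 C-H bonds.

Let D be the H-Br bond energy.
Σ(broken) = 1×191 + 2×361 + 8×398 = 4097
Σ(formed) = 1×286 + 2×361 + 7×398 + 1×D = 3794 + D
ΔH = Σ(broken) − Σ(formed) = (4097) − (3794 + D) = +303 − D
Setting this equal to −52 kJ gives D = 355 kJ/mol.

D(H-Br) ≈ 355 kJ/mol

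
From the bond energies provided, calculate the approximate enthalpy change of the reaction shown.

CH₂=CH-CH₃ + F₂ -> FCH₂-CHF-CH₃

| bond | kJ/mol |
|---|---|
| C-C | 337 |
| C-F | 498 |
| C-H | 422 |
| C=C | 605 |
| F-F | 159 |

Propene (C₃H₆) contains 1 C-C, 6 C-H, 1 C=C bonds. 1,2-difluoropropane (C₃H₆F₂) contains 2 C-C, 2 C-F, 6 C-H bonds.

ΔH ≈ −569 kJ

Bonds broken (reactants):
  C-C: 1 × 337 = 337
  C-H: 6 × 422 = 2532
  C=C: 1 × 605 = 605
  F-F: 1 × 159 = 159
  Σ(broken) = 3633 kJ
Bonds formed (products):
  C-C: 2 × 337 = 674
  C-F: 2 × 498 = 996
  C-H: 6 × 422 = 2532
  Σ(formed) = 4202 kJ
ΔH = Σ(broken) − Σ(formed) = 3633 − 4202 = −569 kJ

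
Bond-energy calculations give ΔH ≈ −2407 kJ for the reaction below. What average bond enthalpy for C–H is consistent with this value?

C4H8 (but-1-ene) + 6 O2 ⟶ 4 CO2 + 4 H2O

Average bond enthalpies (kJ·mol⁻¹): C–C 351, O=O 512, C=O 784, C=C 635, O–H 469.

Let D be the C–H bond energy.
Σ(broken) = 2×351 + 8×D + 1×635 + 6×512 = 4409 + 8D
Σ(formed) = 8×784 + 8×469 = 10024
ΔH = Σ(broken) − Σ(formed) = (4409 + 8D) − (10024) = −5615 + 8D
Setting this equal to −2407 kJ gives 8D = 3208, so D = 401 kJ/mol.

D(C–H) ≈ 401 kJ/mol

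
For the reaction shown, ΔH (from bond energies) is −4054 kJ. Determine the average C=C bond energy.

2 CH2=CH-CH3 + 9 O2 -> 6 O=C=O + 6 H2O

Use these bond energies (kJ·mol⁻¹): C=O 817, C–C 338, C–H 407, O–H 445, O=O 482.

Let D be the C=C bond energy.
Σ(broken) = 2×338 + 12×407 + 2×D + 9×482 = 9898 + 2D
Σ(formed) = 12×817 + 12×445 = 15144
ΔH = Σ(broken) − Σ(formed) = (9898 + 2D) − (15144) = −5246 + 2D
Setting this equal to −4054 kJ gives 2D = 1192, so D = 596 kJ/mol.

D(C=C) ≈ 596 kJ/mol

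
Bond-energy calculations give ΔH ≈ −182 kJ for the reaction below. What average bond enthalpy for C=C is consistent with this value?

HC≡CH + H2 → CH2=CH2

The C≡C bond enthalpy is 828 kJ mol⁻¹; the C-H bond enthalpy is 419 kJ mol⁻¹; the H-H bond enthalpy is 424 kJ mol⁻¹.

Let D be the C=C bond energy.
Σ(broken) = 1×828 + 2×419 + 1×424 = 2090
Σ(formed) = 4×419 + 1×D = 1676 + D
ΔH = Σ(broken) − Σ(formed) = (2090) − (1676 + D) = +414 − D
Setting this equal to −182 kJ gives D = 596 kJ/mol.

D(C=C) ≈ 596 kJ/mol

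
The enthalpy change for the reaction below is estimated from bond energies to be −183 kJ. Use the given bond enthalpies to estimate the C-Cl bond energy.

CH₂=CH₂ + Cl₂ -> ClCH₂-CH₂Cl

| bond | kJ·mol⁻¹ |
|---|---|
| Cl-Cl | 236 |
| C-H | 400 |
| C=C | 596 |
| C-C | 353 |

Let D be the C-Cl bond energy.
Σ(broken) = 4×400 + 1×596 + 1×236 = 2432
Σ(formed) = 1×353 + 2×D + 4×400 = 1953 + 2D
ΔH = Σ(broken) − Σ(formed) = (2432) − (1953 + 2D) = +479 − 2D
Setting this equal to −183 kJ gives 2D = 662, so D = 331 kJ/mol.

D(C-Cl) ≈ 331 kJ/mol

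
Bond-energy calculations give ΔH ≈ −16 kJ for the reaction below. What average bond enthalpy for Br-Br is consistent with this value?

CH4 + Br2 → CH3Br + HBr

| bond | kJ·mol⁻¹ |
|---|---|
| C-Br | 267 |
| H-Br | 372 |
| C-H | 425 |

Let D be the Br-Br bond energy.
Σ(broken) = 1×D + 4×425 = 1700 + D
Σ(formed) = 1×267 + 3×425 + 1×372 = 1914
ΔH = Σ(broken) − Σ(formed) = (1700 + D) − (1914) = −214 + D
Setting this equal to −16 kJ gives D = 198 kJ/mol.

D(Br-Br) ≈ 198 kJ/mol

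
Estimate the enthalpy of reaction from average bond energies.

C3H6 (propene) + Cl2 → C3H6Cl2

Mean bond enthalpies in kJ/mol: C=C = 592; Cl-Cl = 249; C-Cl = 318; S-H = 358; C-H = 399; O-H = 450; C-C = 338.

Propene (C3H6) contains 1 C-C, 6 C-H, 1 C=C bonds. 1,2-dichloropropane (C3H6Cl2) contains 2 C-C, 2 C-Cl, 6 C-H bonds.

Bonds broken (reactants):
  C-C: 1 × 338 = 338
  C-H: 6 × 399 = 2394
  C=C: 1 × 592 = 592
  Cl-Cl: 1 × 249 = 249
  Σ(broken) = 3573 kJ
Bonds formed (products):
  C-C: 2 × 338 = 676
  C-Cl: 2 × 318 = 636
  C-H: 6 × 399 = 2394
  Σ(formed) = 3706 kJ
ΔH = Σ(broken) − Σ(formed) = 3573 − 3706 = −133 kJ

ΔH ≈ −133 kJ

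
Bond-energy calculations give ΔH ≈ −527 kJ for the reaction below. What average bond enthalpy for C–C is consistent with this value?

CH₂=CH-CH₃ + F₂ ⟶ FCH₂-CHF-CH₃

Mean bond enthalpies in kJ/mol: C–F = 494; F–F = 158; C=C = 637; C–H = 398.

Let D be the C–C bond energy.
Σ(broken) = 1×D + 6×398 + 1×637 + 1×158 = 3183 + D
Σ(formed) = 2×D + 2×494 + 6×398 = 3376 + 2D
ΔH = Σ(broken) − Σ(formed) = (3183 + D) − (3376 + 2D) = −193 − D
Setting this equal to −527 kJ gives D = 334 kJ/mol.

D(C–C) ≈ 334 kJ/mol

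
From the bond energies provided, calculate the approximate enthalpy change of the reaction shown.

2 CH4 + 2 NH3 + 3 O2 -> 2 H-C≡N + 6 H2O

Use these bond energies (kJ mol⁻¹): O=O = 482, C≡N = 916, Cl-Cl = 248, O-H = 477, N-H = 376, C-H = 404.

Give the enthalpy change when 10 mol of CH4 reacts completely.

Bonds broken (reactants):
  C-H: 8 × 404 = 3232
  N-H: 6 × 376 = 2256
  O=O: 3 × 482 = 1446
  Σ(broken) = 6934 kJ
Bonds formed (products):
  C≡N: 2 × 916 = 1832
  C-H: 2 × 404 = 808
  O-H: 12 × 477 = 5724
  Σ(formed) = 8364 kJ
ΔH = Σ(broken) − Σ(formed) = 6934 − 8364 = −1430 kJ
For 5× the reaction as written: 5 × (−1430) = −7150 kJ

ΔH = −7150 kJ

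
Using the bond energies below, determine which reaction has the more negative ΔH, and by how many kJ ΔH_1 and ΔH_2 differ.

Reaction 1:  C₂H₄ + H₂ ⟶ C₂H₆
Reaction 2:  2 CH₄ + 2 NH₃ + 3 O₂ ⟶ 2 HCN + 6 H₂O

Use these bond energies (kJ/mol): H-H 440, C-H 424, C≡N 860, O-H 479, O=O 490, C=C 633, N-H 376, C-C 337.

Reaction 2, by 1086 kJ

Reaction 1:
  Bonds broken (reactants):
    C-H: 4 × 424 = 1696
    C=C: 1 × 633 = 633
    H-H: 1 × 440 = 440
    Σ(broken) = 2769 kJ
  Bonds formed (products):
    C-C: 1 × 337 = 337
    C-H: 6 × 424 = 2544
    Σ(formed) = 2881 kJ
  ΔH_1 = 2769 − 2881 = −112 kJ
Reaction 2:
  Bonds broken (reactants):
    C-H: 8 × 424 = 3392
    N-H: 6 × 376 = 2256
    O=O: 3 × 490 = 1470
    Σ(broken) = 7118 kJ
  Bonds formed (products):
    C≡N: 2 × 860 = 1720
    C-H: 2 × 424 = 848
    O-H: 12 × 479 = 5748
    Σ(formed) = 8316 kJ
  ΔH_2 = 7118 − 8316 = −1198 kJ
ΔH_1 − ΔH_2 = +1086 kJ, so reaction 2 has the more negative ΔH; |ΔH_1 − ΔH_2| = 1086 kJ.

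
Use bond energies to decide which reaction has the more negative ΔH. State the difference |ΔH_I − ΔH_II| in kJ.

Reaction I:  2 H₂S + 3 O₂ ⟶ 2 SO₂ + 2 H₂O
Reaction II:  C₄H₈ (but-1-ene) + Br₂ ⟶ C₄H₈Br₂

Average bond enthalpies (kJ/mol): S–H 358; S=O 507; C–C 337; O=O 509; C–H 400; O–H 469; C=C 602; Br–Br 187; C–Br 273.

Reaction I:
  Bonds broken (reactants):
    O=O: 3 × 509 = 1527
    S–H: 4 × 358 = 1432
    Σ(broken) = 2959 kJ
  Bonds formed (products):
    O–H: 4 × 469 = 1876
    S=O: 4 × 507 = 2028
    Σ(formed) = 3904 kJ
  ΔH_I = 2959 − 3904 = −945 kJ
Reaction II:
  Bonds broken (reactants):
    Br–Br: 1 × 187 = 187
    C–C: 2 × 337 = 674
    C–H: 8 × 400 = 3200
    C=C: 1 × 602 = 602
    Σ(broken) = 4663 kJ
  Bonds formed (products):
    C–Br: 2 × 273 = 546
    C–C: 3 × 337 = 1011
    C–H: 8 × 400 = 3200
    Σ(formed) = 4757 kJ
  ΔH_II = 4663 − 4757 = −94 kJ
ΔH_I − ΔH_II = −851 kJ, so reaction I has the more negative ΔH; |ΔH_I − ΔH_II| = 851 kJ.

Reaction I, by 851 kJ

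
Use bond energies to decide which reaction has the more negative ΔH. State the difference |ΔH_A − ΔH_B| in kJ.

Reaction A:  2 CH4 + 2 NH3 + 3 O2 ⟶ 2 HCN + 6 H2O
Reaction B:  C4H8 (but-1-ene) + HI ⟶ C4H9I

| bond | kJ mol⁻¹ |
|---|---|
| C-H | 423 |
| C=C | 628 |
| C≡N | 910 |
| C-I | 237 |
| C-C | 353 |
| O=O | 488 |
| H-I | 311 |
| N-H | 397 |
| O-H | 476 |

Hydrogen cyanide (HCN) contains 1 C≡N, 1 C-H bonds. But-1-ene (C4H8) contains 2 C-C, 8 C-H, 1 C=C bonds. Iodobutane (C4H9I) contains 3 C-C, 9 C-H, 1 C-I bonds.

Reaction A, by 1074 kJ

Reaction A:
  Bonds broken (reactants):
    C-H: 8 × 423 = 3384
    N-H: 6 × 397 = 2382
    O=O: 3 × 488 = 1464
    Σ(broken) = 7230 kJ
  Bonds formed (products):
    C≡N: 2 × 910 = 1820
    C-H: 2 × 423 = 846
    O-H: 12 × 476 = 5712
    Σ(formed) = 8378 kJ
  ΔH_A = 7230 − 8378 = −1148 kJ
Reaction B:
  Bonds broken (reactants):
    C-C: 2 × 353 = 706
    C-H: 8 × 423 = 3384
    C=C: 1 × 628 = 628
    H-I: 1 × 311 = 311
    Σ(broken) = 5029 kJ
  Bonds formed (products):
    C-C: 3 × 353 = 1059
    C-H: 9 × 423 = 3807
    C-I: 1 × 237 = 237
    Σ(formed) = 5103 kJ
  ΔH_B = 5029 − 5103 = −74 kJ
ΔH_A − ΔH_B = −1074 kJ, so reaction A has the more negative ΔH; |ΔH_A − ΔH_B| = 1074 kJ.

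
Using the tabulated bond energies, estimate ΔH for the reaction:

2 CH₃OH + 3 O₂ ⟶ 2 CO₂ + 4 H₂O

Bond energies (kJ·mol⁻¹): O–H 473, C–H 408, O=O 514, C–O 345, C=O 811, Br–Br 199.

ΔH ≈ −1402 kJ

Bonds broken (reactants):
  C–H: 6 × 408 = 2448
  C–O: 2 × 345 = 690
  O–H: 2 × 473 = 946
  O=O: 3 × 514 = 1542
  Σ(broken) = 5626 kJ
Bonds formed (products):
  C=O: 4 × 811 = 3244
  O–H: 8 × 473 = 3784
  Σ(formed) = 7028 kJ
ΔH = Σ(broken) − Σ(formed) = 5626 − 7028 = −1402 kJ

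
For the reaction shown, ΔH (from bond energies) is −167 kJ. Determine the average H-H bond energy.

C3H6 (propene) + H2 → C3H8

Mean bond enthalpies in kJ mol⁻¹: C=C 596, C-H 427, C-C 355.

Let D be the H-H bond energy.
Σ(broken) = 1×355 + 6×427 + 1×596 + 1×D = 3513 + D
Σ(formed) = 2×355 + 8×427 = 4126
ΔH = Σ(broken) − Σ(formed) = (3513 + D) − (4126) = −613 + D
Setting this equal to −167 kJ gives D = 446 kJ/mol.

D(H-H) ≈ 446 kJ/mol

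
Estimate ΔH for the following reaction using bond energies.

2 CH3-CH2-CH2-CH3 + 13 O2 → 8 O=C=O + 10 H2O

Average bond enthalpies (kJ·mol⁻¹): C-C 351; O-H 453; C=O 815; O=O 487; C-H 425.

Bonds broken (reactants):
  C-C: 6 × 351 = 2106
  C-H: 20 × 425 = 8500
  O=O: 13 × 487 = 6331
  Σ(broken) = 16937 kJ
Bonds formed (products):
  C=O: 16 × 815 = 13040
  O-H: 20 × 453 = 9060
  Σ(formed) = 22100 kJ
ΔH = Σ(broken) − Σ(formed) = 16937 − 22100 = −5163 kJ

ΔH ≈ −5163 kJ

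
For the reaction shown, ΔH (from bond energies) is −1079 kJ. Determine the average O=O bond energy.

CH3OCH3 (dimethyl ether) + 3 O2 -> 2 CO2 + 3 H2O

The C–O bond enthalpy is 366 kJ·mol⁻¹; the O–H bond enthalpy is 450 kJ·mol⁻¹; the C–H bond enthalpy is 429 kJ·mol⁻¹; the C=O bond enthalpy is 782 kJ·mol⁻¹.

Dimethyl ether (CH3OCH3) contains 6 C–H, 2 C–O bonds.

Let D be the O=O bond energy.
Σ(broken) = 6×429 + 2×366 + 3×D = 3306 + 3D
Σ(formed) = 4×782 + 6×450 = 5828
ΔH = Σ(broken) − Σ(formed) = (3306 + 3D) − (5828) = −2522 + 3D
Setting this equal to −1079 kJ gives 3D = 1443, so D = 481 kJ/mol.

D(O=O) ≈ 481 kJ/mol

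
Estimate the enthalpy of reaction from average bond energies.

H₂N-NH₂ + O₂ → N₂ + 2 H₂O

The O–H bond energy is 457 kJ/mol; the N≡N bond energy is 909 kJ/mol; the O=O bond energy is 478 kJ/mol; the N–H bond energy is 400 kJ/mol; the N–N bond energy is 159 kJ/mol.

Bonds broken (reactants):
  N–H: 4 × 400 = 1600
  N–N: 1 × 159 = 159
  O=O: 1 × 478 = 478
  Σ(broken) = 2237 kJ
Bonds formed (products):
  N≡N: 1 × 909 = 909
  O–H: 4 × 457 = 1828
  Σ(formed) = 2737 kJ
ΔH = Σ(broken) − Σ(formed) = 2237 − 2737 = −500 kJ

ΔH ≈ −500 kJ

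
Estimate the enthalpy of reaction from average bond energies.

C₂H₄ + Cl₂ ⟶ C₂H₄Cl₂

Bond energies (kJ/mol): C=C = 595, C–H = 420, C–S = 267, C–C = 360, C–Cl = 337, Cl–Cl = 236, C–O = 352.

ΔH ≈ −203 kJ

Bonds broken (reactants):
  C–H: 4 × 420 = 1680
  C=C: 1 × 595 = 595
  Cl–Cl: 1 × 236 = 236
  Σ(broken) = 2511 kJ
Bonds formed (products):
  C–C: 1 × 360 = 360
  C–Cl: 2 × 337 = 674
  C–H: 4 × 420 = 1680
  Σ(formed) = 2714 kJ
ΔH = Σ(broken) − Σ(formed) = 2511 − 2714 = −203 kJ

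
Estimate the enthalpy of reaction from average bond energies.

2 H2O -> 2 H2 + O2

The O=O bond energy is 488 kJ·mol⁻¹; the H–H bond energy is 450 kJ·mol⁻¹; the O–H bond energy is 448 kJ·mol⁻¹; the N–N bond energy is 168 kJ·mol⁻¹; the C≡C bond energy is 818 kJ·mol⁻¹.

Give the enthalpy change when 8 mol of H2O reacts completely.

ΔH = +1616 kJ

Bonds broken (reactants):
  O–H: 4 × 448 = 1792
  Σ(broken) = 1792 kJ
Bonds formed (products):
  H–H: 2 × 450 = 900
  O=O: 1 × 488 = 488
  Σ(formed) = 1388 kJ
ΔH = Σ(broken) − Σ(formed) = 1792 − 1388 = +404 kJ
For 4× the reaction as written: 4 × (+404) = +1616 kJ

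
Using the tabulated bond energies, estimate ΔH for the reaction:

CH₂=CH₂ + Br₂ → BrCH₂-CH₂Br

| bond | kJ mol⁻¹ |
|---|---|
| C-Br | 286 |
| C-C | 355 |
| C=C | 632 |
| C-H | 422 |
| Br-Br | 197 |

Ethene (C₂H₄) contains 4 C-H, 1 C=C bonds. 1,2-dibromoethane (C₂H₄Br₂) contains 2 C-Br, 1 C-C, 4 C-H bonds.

Bonds broken (reactants):
  Br-Br: 1 × 197 = 197
  C-H: 4 × 422 = 1688
  C=C: 1 × 632 = 632
  Σ(broken) = 2517 kJ
Bonds formed (products):
  C-Br: 2 × 286 = 572
  C-C: 1 × 355 = 355
  C-H: 4 × 422 = 1688
  Σ(formed) = 2615 kJ
ΔH = Σ(broken) − Σ(formed) = 2517 − 2615 = −98 kJ

ΔH ≈ −98 kJ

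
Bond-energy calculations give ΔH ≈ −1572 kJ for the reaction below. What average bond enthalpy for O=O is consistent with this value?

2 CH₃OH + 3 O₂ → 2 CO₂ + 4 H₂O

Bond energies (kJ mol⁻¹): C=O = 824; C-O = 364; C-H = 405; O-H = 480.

Let D be the O=O bond energy.
Σ(broken) = 6×405 + 2×364 + 2×480 + 3×D = 4118 + 3D
Σ(formed) = 4×824 + 8×480 = 7136
ΔH = Σ(broken) − Σ(formed) = (4118 + 3D) − (7136) = −3018 + 3D
Setting this equal to −1572 kJ gives 3D = 1446, so D = 482 kJ/mol.

D(O=O) ≈ 482 kJ/mol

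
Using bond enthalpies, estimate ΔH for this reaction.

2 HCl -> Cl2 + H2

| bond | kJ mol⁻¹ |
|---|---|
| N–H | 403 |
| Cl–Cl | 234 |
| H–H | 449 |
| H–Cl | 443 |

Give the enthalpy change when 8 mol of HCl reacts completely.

ΔH = +812 kJ

Bonds broken (reactants):
  H–Cl: 2 × 443 = 886
  Σ(broken) = 886 kJ
Bonds formed (products):
  Cl–Cl: 1 × 234 = 234
  H–H: 1 × 449 = 449
  Σ(formed) = 683 kJ
ΔH = Σ(broken) − Σ(formed) = 886 − 683 = +203 kJ
For 4× the reaction as written: 4 × (+203) = +812 kJ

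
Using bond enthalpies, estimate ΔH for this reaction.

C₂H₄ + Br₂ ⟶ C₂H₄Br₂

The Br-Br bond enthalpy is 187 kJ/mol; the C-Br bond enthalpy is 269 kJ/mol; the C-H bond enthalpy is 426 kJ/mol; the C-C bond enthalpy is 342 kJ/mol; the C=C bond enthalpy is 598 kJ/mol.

ΔH ≈ −95 kJ

Bonds broken (reactants):
  Br-Br: 1 × 187 = 187
  C-H: 4 × 426 = 1704
  C=C: 1 × 598 = 598
  Σ(broken) = 2489 kJ
Bonds formed (products):
  C-Br: 2 × 269 = 538
  C-C: 1 × 342 = 342
  C-H: 4 × 426 = 1704
  Σ(formed) = 2584 kJ
ΔH = Σ(broken) − Σ(formed) = 2489 − 2584 = −95 kJ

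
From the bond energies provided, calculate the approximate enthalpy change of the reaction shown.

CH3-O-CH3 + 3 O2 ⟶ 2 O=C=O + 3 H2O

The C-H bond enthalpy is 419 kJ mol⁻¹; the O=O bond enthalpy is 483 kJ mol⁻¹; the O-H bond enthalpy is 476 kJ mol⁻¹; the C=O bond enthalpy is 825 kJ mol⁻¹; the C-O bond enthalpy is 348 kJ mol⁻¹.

ΔH ≈ −1497 kJ

Bonds broken (reactants):
  C-H: 6 × 419 = 2514
  C-O: 2 × 348 = 696
  O=O: 3 × 483 = 1449
  Σ(broken) = 4659 kJ
Bonds formed (products):
  C=O: 4 × 825 = 3300
  O-H: 6 × 476 = 2856
  Σ(formed) = 6156 kJ
ΔH = Σ(broken) − Σ(formed) = 4659 − 6156 = −1497 kJ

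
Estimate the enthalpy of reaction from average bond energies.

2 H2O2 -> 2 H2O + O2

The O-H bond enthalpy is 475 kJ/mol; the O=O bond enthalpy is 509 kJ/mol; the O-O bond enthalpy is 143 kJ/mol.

ΔH ≈ −223 kJ

Bonds broken (reactants):
  O-H: 4 × 475 = 1900
  O-O: 2 × 143 = 286
  Σ(broken) = 2186 kJ
Bonds formed (products):
  O-H: 4 × 475 = 1900
  O=O: 1 × 509 = 509
  Σ(formed) = 2409 kJ
ΔH = Σ(broken) − Σ(formed) = 2186 − 2409 = −223 kJ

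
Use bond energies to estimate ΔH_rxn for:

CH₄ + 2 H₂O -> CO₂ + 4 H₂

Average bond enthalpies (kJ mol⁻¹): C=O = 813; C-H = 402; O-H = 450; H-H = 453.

Bonds broken (reactants):
  C-H: 4 × 402 = 1608
  O-H: 4 × 450 = 1800
  Σ(broken) = 3408 kJ
Bonds formed (products):
  C=O: 2 × 813 = 1626
  H-H: 4 × 453 = 1812
  Σ(formed) = 3438 kJ
ΔH = Σ(broken) − Σ(formed) = 3408 − 3438 = −30 kJ

ΔH ≈ −30 kJ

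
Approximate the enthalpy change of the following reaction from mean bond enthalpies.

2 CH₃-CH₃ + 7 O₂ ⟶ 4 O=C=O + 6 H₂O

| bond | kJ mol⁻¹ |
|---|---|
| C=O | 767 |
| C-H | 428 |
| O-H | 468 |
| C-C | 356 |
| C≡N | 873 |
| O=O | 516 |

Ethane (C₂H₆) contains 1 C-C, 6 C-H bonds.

ΔH ≈ −2292 kJ

Bonds broken (reactants):
  C-C: 2 × 356 = 712
  C-H: 12 × 428 = 5136
  O=O: 7 × 516 = 3612
  Σ(broken) = 9460 kJ
Bonds formed (products):
  C=O: 8 × 767 = 6136
  O-H: 12 × 468 = 5616
  Σ(formed) = 11752 kJ
ΔH = Σ(broken) − Σ(formed) = 9460 − 11752 = −2292 kJ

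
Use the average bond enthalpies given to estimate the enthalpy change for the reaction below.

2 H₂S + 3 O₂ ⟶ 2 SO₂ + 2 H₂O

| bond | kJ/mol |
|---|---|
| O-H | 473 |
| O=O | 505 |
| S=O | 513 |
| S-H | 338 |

Bonds broken (reactants):
  O=O: 3 × 505 = 1515
  S-H: 4 × 338 = 1352
  Σ(broken) = 2867 kJ
Bonds formed (products):
  O-H: 4 × 473 = 1892
  S=O: 4 × 513 = 2052
  Σ(formed) = 3944 kJ
ΔH = Σ(broken) − Σ(formed) = 2867 − 3944 = −1077 kJ

ΔH ≈ −1077 kJ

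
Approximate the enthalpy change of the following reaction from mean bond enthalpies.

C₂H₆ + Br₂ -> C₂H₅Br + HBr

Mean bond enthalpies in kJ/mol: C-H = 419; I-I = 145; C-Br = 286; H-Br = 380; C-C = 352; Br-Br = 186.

Bonds broken (reactants):
  Br-Br: 1 × 186 = 186
  C-C: 1 × 352 = 352
  C-H: 6 × 419 = 2514
  Σ(broken) = 3052 kJ
Bonds formed (products):
  C-Br: 1 × 286 = 286
  C-C: 1 × 352 = 352
  C-H: 5 × 419 = 2095
  H-Br: 1 × 380 = 380
  Σ(formed) = 3113 kJ
ΔH = Σ(broken) − Σ(formed) = 3052 − 3113 = −61 kJ

ΔH ≈ −61 kJ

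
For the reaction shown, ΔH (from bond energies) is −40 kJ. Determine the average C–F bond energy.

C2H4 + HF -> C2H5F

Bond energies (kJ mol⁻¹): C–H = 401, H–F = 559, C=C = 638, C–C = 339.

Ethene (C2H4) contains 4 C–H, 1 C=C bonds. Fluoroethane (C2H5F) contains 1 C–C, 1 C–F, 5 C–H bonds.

Let D be the C–F bond energy.
Σ(broken) = 4×401 + 1×638 + 1×559 = 2801
Σ(formed) = 1×339 + 1×D + 5×401 = 2344 + D
ΔH = Σ(broken) − Σ(formed) = (2801) − (2344 + D) = +457 − D
Setting this equal to −40 kJ gives D = 497 kJ/mol.

D(C–F) ≈ 497 kJ/mol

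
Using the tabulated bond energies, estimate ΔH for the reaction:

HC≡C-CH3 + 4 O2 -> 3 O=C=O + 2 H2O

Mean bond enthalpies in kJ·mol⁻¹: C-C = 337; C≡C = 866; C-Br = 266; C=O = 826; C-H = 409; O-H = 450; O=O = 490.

ΔH ≈ −1957 kJ

Bonds broken (reactants):
  C≡C: 1 × 866 = 866
  C-C: 1 × 337 = 337
  C-H: 4 × 409 = 1636
  O=O: 4 × 490 = 1960
  Σ(broken) = 4799 kJ
Bonds formed (products):
  C=O: 6 × 826 = 4956
  O-H: 4 × 450 = 1800
  Σ(formed) = 6756 kJ
ΔH = Σ(broken) − Σ(formed) = 4799 − 6756 = −1957 kJ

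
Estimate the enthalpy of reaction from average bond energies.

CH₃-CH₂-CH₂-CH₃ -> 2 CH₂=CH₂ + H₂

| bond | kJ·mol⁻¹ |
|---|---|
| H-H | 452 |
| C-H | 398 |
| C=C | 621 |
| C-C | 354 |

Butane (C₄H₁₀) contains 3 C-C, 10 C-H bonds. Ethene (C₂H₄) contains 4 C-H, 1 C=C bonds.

ΔH ≈ +164 kJ

Bonds broken (reactants):
  C-C: 3 × 354 = 1062
  C-H: 10 × 398 = 3980
  Σ(broken) = 5042 kJ
Bonds formed (products):
  C-H: 8 × 398 = 3184
  C=C: 2 × 621 = 1242
  H-H: 1 × 452 = 452
  Σ(formed) = 4878 kJ
ΔH = Σ(broken) − Σ(formed) = 5042 − 4878 = +164 kJ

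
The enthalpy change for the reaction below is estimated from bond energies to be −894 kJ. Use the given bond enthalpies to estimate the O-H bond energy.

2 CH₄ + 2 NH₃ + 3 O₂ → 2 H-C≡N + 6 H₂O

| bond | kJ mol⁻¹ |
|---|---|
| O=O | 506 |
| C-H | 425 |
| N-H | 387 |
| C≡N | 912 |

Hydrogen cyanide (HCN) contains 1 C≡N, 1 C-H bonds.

D(O-H) ≈ 455 kJ/mol

Let D be the O-H bond energy.
Σ(broken) = 8×425 + 6×387 + 3×506 = 7240
Σ(formed) = 2×912 + 2×425 + 12×D = 2674 + 12D
ΔH = Σ(broken) − Σ(formed) = (7240) − (2674 + 12D) = +4566 − 12D
Setting this equal to −894 kJ gives 12D = 5460, so D = 455 kJ/mol.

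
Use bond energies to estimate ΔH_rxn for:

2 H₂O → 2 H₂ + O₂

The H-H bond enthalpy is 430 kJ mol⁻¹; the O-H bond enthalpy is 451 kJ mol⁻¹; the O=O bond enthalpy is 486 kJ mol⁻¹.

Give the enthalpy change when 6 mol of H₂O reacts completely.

Bonds broken (reactants):
  O-H: 4 × 451 = 1804
  Σ(broken) = 1804 kJ
Bonds formed (products):
  H-H: 2 × 430 = 860
  O=O: 1 × 486 = 486
  Σ(formed) = 1346 kJ
ΔH = Σ(broken) − Σ(formed) = 1804 − 1346 = +458 kJ
For 3× the reaction as written: 3 × (+458) = +1374 kJ

ΔH = +1374 kJ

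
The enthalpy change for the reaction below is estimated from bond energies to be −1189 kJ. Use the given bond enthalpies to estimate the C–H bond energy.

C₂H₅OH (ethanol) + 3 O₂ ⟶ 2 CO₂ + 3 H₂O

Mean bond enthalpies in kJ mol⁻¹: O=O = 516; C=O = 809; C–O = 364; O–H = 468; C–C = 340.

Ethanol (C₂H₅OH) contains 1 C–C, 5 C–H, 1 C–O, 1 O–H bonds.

Let D be the C–H bond energy.
Σ(broken) = 1×340 + 5×D + 1×364 + 1×468 + 3×516 = 2720 + 5D
Σ(formed) = 4×809 + 6×468 = 6044
ΔH = Σ(broken) − Σ(formed) = (2720 + 5D) − (6044) = −3324 + 5D
Setting this equal to −1189 kJ gives 5D = 2135, so D = 427 kJ/mol.

D(C–H) ≈ 427 kJ/mol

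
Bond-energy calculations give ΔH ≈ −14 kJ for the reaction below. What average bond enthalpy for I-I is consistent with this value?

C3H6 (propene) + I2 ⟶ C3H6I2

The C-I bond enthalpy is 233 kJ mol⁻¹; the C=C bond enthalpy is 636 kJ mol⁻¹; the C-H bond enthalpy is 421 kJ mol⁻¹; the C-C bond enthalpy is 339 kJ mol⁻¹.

D(I-I) ≈ 155 kJ/mol

Let D be the I-I bond energy.
Σ(broken) = 1×339 + 6×421 + 1×636 + 1×D = 3501 + D
Σ(formed) = 2×339 + 6×421 + 2×233 = 3670
ΔH = Σ(broken) − Σ(formed) = (3501 + D) − (3670) = −169 + D
Setting this equal to −14 kJ gives D = 155 kJ/mol.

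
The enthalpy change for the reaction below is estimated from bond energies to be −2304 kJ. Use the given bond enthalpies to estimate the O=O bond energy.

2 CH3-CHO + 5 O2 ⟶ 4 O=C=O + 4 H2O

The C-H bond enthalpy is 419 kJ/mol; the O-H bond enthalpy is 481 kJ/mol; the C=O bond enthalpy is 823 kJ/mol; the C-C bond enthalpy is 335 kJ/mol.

Let D be the O=O bond energy.
Σ(broken) = 2×335 + 8×419 + 2×823 + 5×D = 5668 + 5D
Σ(formed) = 8×823 + 8×481 = 10432
ΔH = Σ(broken) − Σ(formed) = (5668 + 5D) − (10432) = −4764 + 5D
Setting this equal to −2304 kJ gives 5D = 2460, so D = 492 kJ/mol.

D(O=O) ≈ 492 kJ/mol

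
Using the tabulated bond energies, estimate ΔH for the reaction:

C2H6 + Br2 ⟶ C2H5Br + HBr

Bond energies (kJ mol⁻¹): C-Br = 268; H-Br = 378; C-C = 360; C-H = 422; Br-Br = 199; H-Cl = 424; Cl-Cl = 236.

ΔH ≈ −25 kJ

Bonds broken (reactants):
  Br-Br: 1 × 199 = 199
  C-C: 1 × 360 = 360
  C-H: 6 × 422 = 2532
  Σ(broken) = 3091 kJ
Bonds formed (products):
  C-Br: 1 × 268 = 268
  C-C: 1 × 360 = 360
  C-H: 5 × 422 = 2110
  H-Br: 1 × 378 = 378
  Σ(formed) = 3116 kJ
ΔH = Σ(broken) − Σ(formed) = 3091 − 3116 = −25 kJ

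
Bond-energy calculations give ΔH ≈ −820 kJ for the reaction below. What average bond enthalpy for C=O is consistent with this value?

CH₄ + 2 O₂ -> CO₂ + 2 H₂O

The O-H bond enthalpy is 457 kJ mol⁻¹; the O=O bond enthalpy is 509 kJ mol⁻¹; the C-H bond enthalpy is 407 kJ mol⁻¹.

Let D be the C=O bond energy.
Σ(broken) = 4×407 + 2×509 = 2646
Σ(formed) = 2×D + 4×457 = 1828 + 2D
ΔH = Σ(broken) − Σ(formed) = (2646) − (1828 + 2D) = +818 − 2D
Setting this equal to −820 kJ gives 2D = 1638, so D = 819 kJ/mol.

D(C=O) ≈ 819 kJ/mol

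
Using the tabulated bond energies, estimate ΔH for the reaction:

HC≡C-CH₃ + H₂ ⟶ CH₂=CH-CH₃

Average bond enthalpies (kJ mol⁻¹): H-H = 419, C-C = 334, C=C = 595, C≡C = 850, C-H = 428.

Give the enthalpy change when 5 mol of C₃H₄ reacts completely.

ΔH = −910 kJ

Bonds broken (reactants):
  C≡C: 1 × 850 = 850
  C-C: 1 × 334 = 334
  C-H: 4 × 428 = 1712
  H-H: 1 × 419 = 419
  Σ(broken) = 3315 kJ
Bonds formed (products):
  C-C: 1 × 334 = 334
  C-H: 6 × 428 = 2568
  C=C: 1 × 595 = 595
  Σ(formed) = 3497 kJ
ΔH = Σ(broken) − Σ(formed) = 3315 − 3497 = −182 kJ
For 5× the reaction as written: 5 × (−182) = −910 kJ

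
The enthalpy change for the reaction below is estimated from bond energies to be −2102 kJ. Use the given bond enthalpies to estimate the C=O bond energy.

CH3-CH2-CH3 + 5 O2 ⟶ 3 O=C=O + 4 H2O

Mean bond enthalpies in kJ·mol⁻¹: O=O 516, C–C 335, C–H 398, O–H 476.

D(C=O) ≈ 788 kJ/mol

Let D be the C=O bond energy.
Σ(broken) = 2×335 + 8×398 + 5×516 = 6434
Σ(formed) = 6×D + 8×476 = 3808 + 6D
ΔH = Σ(broken) − Σ(formed) = (6434) − (3808 + 6D) = +2626 − 6D
Setting this equal to −2102 kJ gives 6D = 4728, so D = 788 kJ/mol.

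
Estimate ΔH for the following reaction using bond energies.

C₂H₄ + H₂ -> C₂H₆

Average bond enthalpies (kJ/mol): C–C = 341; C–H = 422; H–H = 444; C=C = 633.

Bonds broken (reactants):
  C–H: 4 × 422 = 1688
  C=C: 1 × 633 = 633
  H–H: 1 × 444 = 444
  Σ(broken) = 2765 kJ
Bonds formed (products):
  C–C: 1 × 341 = 341
  C–H: 6 × 422 = 2532
  Σ(formed) = 2873 kJ
ΔH = Σ(broken) − Σ(formed) = 2765 − 2873 = −108 kJ

ΔH ≈ −108 kJ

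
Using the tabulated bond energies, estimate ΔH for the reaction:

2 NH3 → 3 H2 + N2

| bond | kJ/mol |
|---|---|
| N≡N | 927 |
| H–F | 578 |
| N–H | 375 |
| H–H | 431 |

ΔH ≈ +30 kJ

Bonds broken (reactants):
  N–H: 6 × 375 = 2250
  Σ(broken) = 2250 kJ
Bonds formed (products):
  H–H: 3 × 431 = 1293
  N≡N: 1 × 927 = 927
  Σ(formed) = 2220 kJ
ΔH = Σ(broken) − Σ(formed) = 2250 − 2220 = +30 kJ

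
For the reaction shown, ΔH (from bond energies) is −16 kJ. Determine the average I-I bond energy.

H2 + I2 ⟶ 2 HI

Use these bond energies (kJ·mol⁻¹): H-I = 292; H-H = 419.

Let D be the I-I bond energy.
Σ(broken) = 1×419 + 1×D = 419 + D
Σ(formed) = 2×292 = 584
ΔH = Σ(broken) − Σ(formed) = (419 + D) − (584) = −165 + D
Setting this equal to −16 kJ gives D = 149 kJ/mol.

D(I-I) ≈ 149 kJ/mol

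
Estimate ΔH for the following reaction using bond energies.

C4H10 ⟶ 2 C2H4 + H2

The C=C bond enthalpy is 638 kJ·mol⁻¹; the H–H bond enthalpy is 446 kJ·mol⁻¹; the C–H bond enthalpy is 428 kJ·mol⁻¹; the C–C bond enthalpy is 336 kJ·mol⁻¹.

ΔH ≈ +142 kJ

Bonds broken (reactants):
  C–C: 3 × 336 = 1008
  C–H: 10 × 428 = 4280
  Σ(broken) = 5288 kJ
Bonds formed (products):
  C–H: 8 × 428 = 3424
  C=C: 2 × 638 = 1276
  H–H: 1 × 446 = 446
  Σ(formed) = 5146 kJ
ΔH = Σ(broken) − Σ(formed) = 5288 − 5146 = +142 kJ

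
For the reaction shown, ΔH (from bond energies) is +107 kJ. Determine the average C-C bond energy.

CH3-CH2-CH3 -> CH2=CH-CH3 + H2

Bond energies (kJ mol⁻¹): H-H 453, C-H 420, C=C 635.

D(C-C) ≈ 355 kJ/mol

Let D be the C-C bond energy.
Σ(broken) = 2×D + 8×420 = 3360 + 2D
Σ(formed) = 1×D + 6×420 + 1×635 + 1×453 = 3608 + D
ΔH = Σ(broken) − Σ(formed) = (3360 + 2D) − (3608 + D) = −248 + D
Setting this equal to +107 kJ gives D = 355 kJ/mol.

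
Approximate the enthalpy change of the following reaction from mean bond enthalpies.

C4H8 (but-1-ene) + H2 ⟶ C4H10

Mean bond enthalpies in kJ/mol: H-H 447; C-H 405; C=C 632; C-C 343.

ΔH ≈ −74 kJ

Bonds broken (reactants):
  C-C: 2 × 343 = 686
  C-H: 8 × 405 = 3240
  C=C: 1 × 632 = 632
  H-H: 1 × 447 = 447
  Σ(broken) = 5005 kJ
Bonds formed (products):
  C-C: 3 × 343 = 1029
  C-H: 10 × 405 = 4050
  Σ(formed) = 5079 kJ
ΔH = Σ(broken) − Σ(formed) = 5005 − 5079 = −74 kJ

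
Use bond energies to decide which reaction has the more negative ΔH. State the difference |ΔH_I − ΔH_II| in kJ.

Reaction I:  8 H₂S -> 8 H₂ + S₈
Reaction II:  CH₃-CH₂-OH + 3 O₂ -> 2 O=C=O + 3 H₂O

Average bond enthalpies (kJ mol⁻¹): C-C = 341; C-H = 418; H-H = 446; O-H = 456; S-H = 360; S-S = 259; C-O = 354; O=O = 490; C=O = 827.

Reaction I:
  Bonds broken (reactants):
    S-H: 16 × 360 = 5760
    Σ(broken) = 5760 kJ
  Bonds formed (products):
    H-H: 8 × 446 = 3568
    S-S: 8 × 259 = 2072
    Σ(formed) = 5640 kJ
  ΔH_I = 5760 − 5640 = +120 kJ
Reaction II:
  Bonds broken (reactants):
    C-C: 1 × 341 = 341
    C-H: 5 × 418 = 2090
    C-O: 1 × 354 = 354
    O-H: 1 × 456 = 456
    O=O: 3 × 490 = 1470
    Σ(broken) = 4711 kJ
  Bonds formed (products):
    C=O: 4 × 827 = 3308
    O-H: 6 × 456 = 2736
    Σ(formed) = 6044 kJ
  ΔH_II = 4711 − 6044 = −1333 kJ
ΔH_I − ΔH_II = +1453 kJ, so reaction II has the more negative ΔH; |ΔH_I − ΔH_II| = 1453 kJ.

Reaction II, by 1453 kJ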